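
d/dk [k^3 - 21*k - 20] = 3*k^2 - 21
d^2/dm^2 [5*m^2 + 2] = 10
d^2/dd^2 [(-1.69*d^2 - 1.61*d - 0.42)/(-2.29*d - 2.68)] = 8.919772/(12.008989*d^3 + 42.162564*d^2 + 49.343088*d + 19.248832)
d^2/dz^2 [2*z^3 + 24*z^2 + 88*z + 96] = 12*z + 48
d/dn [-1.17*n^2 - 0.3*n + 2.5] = -2.34*n - 0.3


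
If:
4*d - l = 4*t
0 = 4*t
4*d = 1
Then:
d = 1/4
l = 1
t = 0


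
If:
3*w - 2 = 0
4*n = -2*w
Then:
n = -1/3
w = 2/3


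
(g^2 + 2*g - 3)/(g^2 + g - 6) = (g - 1)/(g - 2)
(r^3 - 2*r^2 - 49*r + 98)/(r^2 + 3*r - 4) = (r^3 - 2*r^2 - 49*r + 98)/(r^2 + 3*r - 4)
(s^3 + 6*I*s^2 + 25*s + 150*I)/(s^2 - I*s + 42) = (s^2 + 25)/(s - 7*I)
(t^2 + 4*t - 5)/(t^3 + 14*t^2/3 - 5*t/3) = 3*(t - 1)/(t*(3*t - 1))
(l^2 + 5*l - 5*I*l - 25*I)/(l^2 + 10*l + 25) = (l - 5*I)/(l + 5)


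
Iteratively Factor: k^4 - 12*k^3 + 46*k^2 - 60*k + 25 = (k - 5)*(k^3 - 7*k^2 + 11*k - 5) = (k - 5)*(k - 1)*(k^2 - 6*k + 5) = (k - 5)*(k - 1)^2*(k - 5)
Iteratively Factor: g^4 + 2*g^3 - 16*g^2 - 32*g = (g - 4)*(g^3 + 6*g^2 + 8*g) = g*(g - 4)*(g^2 + 6*g + 8) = g*(g - 4)*(g + 2)*(g + 4)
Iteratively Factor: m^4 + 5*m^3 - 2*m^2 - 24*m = (m)*(m^3 + 5*m^2 - 2*m - 24) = m*(m + 4)*(m^2 + m - 6) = m*(m + 3)*(m + 4)*(m - 2)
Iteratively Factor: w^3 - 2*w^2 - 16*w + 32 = (w - 4)*(w^2 + 2*w - 8) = (w - 4)*(w - 2)*(w + 4)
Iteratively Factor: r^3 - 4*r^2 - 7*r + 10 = (r - 1)*(r^2 - 3*r - 10) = (r - 5)*(r - 1)*(r + 2)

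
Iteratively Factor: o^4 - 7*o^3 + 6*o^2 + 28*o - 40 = (o - 2)*(o^3 - 5*o^2 - 4*o + 20) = (o - 2)^2*(o^2 - 3*o - 10) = (o - 5)*(o - 2)^2*(o + 2)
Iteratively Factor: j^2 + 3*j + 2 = (j + 2)*(j + 1)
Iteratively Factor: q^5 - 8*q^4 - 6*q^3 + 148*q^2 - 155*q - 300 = (q + 4)*(q^4 - 12*q^3 + 42*q^2 - 20*q - 75) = (q - 3)*(q + 4)*(q^3 - 9*q^2 + 15*q + 25) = (q - 3)*(q + 1)*(q + 4)*(q^2 - 10*q + 25) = (q - 5)*(q - 3)*(q + 1)*(q + 4)*(q - 5)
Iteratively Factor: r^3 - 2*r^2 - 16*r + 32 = (r - 2)*(r^2 - 16) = (r - 4)*(r - 2)*(r + 4)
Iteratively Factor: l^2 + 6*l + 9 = (l + 3)*(l + 3)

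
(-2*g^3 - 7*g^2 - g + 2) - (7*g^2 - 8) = -2*g^3 - 14*g^2 - g + 10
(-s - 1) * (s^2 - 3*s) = -s^3 + 2*s^2 + 3*s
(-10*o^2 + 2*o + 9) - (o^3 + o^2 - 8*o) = -o^3 - 11*o^2 + 10*o + 9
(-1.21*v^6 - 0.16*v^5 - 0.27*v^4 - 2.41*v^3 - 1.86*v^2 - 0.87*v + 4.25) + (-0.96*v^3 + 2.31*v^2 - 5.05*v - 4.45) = -1.21*v^6 - 0.16*v^5 - 0.27*v^4 - 3.37*v^3 + 0.45*v^2 - 5.92*v - 0.2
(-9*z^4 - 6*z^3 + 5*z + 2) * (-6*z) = 54*z^5 + 36*z^4 - 30*z^2 - 12*z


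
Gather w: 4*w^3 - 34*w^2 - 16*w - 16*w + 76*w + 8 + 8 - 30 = 4*w^3 - 34*w^2 + 44*w - 14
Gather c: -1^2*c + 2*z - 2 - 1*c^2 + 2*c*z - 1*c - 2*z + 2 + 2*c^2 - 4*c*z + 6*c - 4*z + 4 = c^2 + c*(4 - 2*z) - 4*z + 4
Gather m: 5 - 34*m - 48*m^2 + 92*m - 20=-48*m^2 + 58*m - 15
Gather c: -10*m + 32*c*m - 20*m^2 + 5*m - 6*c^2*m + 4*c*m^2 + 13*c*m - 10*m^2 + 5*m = -6*c^2*m + c*(4*m^2 + 45*m) - 30*m^2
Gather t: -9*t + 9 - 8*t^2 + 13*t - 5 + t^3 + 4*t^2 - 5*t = t^3 - 4*t^2 - t + 4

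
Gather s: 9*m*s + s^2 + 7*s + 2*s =s^2 + s*(9*m + 9)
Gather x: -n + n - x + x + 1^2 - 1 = 0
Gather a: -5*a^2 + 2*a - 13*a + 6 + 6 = -5*a^2 - 11*a + 12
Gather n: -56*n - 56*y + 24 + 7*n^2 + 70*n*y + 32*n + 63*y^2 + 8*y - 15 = 7*n^2 + n*(70*y - 24) + 63*y^2 - 48*y + 9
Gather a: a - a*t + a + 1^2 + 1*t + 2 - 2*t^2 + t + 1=a*(2 - t) - 2*t^2 + 2*t + 4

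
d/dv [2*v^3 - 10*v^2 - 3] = 2*v*(3*v - 10)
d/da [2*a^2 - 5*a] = 4*a - 5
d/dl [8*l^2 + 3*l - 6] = 16*l + 3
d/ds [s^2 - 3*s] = 2*s - 3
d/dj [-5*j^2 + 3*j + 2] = 3 - 10*j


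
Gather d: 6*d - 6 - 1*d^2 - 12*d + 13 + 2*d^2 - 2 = d^2 - 6*d + 5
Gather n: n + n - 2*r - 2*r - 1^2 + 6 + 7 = 2*n - 4*r + 12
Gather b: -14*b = -14*b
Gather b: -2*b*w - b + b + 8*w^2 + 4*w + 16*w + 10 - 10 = -2*b*w + 8*w^2 + 20*w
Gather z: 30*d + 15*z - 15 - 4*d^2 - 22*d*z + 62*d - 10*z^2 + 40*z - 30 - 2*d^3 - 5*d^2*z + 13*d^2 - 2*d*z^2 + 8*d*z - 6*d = -2*d^3 + 9*d^2 + 86*d + z^2*(-2*d - 10) + z*(-5*d^2 - 14*d + 55) - 45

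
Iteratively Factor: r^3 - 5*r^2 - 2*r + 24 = (r + 2)*(r^2 - 7*r + 12) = (r - 3)*(r + 2)*(r - 4)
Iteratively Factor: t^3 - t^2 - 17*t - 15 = (t + 3)*(t^2 - 4*t - 5) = (t + 1)*(t + 3)*(t - 5)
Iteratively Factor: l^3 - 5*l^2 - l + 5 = (l - 1)*(l^2 - 4*l - 5) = (l - 1)*(l + 1)*(l - 5)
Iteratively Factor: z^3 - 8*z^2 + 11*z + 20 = (z - 4)*(z^2 - 4*z - 5) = (z - 5)*(z - 4)*(z + 1)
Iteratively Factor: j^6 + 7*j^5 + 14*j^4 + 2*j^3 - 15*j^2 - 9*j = (j)*(j^5 + 7*j^4 + 14*j^3 + 2*j^2 - 15*j - 9) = j*(j + 3)*(j^4 + 4*j^3 + 2*j^2 - 4*j - 3) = j*(j + 3)^2*(j^3 + j^2 - j - 1) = j*(j - 1)*(j + 3)^2*(j^2 + 2*j + 1) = j*(j - 1)*(j + 1)*(j + 3)^2*(j + 1)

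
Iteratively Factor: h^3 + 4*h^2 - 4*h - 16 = (h + 2)*(h^2 + 2*h - 8) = (h + 2)*(h + 4)*(h - 2)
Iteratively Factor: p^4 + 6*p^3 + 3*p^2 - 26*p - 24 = (p + 1)*(p^3 + 5*p^2 - 2*p - 24) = (p + 1)*(p + 3)*(p^2 + 2*p - 8) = (p + 1)*(p + 3)*(p + 4)*(p - 2)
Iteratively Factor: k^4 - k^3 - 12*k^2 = (k)*(k^3 - k^2 - 12*k) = k^2*(k^2 - k - 12) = k^2*(k - 4)*(k + 3)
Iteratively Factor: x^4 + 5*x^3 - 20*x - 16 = (x + 1)*(x^3 + 4*x^2 - 4*x - 16) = (x + 1)*(x + 2)*(x^2 + 2*x - 8) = (x - 2)*(x + 1)*(x + 2)*(x + 4)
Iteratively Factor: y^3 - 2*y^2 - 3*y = (y)*(y^2 - 2*y - 3) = y*(y - 3)*(y + 1)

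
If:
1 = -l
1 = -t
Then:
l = -1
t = -1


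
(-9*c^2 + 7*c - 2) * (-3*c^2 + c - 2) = 27*c^4 - 30*c^3 + 31*c^2 - 16*c + 4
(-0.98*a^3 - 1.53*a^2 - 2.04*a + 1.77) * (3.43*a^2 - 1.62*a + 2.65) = -3.3614*a^5 - 3.6603*a^4 - 7.1156*a^3 + 5.3214*a^2 - 8.2734*a + 4.6905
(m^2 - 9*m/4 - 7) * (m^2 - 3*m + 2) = m^4 - 21*m^3/4 + 7*m^2/4 + 33*m/2 - 14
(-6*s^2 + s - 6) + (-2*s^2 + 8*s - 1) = -8*s^2 + 9*s - 7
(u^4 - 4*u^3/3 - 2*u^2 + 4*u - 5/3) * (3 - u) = -u^5 + 13*u^4/3 - 2*u^3 - 10*u^2 + 41*u/3 - 5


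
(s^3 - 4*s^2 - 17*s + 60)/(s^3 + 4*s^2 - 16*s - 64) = (s^2 - 8*s + 15)/(s^2 - 16)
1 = 1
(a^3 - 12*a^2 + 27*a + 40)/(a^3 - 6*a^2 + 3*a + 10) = (a - 8)/(a - 2)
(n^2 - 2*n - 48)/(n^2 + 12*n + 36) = (n - 8)/(n + 6)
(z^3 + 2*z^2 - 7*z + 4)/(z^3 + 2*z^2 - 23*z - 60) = (z^2 - 2*z + 1)/(z^2 - 2*z - 15)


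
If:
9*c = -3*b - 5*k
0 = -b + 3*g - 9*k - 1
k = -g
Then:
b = -12*k - 1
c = 31*k/9 + 1/3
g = -k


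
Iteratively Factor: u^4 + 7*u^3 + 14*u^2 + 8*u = (u + 1)*(u^3 + 6*u^2 + 8*u) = (u + 1)*(u + 4)*(u^2 + 2*u) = u*(u + 1)*(u + 4)*(u + 2)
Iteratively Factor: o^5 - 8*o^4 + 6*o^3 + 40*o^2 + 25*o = (o + 1)*(o^4 - 9*o^3 + 15*o^2 + 25*o) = o*(o + 1)*(o^3 - 9*o^2 + 15*o + 25) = o*(o - 5)*(o + 1)*(o^2 - 4*o - 5) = o*(o - 5)^2*(o + 1)*(o + 1)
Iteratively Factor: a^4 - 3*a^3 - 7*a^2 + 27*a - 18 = (a + 3)*(a^3 - 6*a^2 + 11*a - 6) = (a - 1)*(a + 3)*(a^2 - 5*a + 6) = (a - 2)*(a - 1)*(a + 3)*(a - 3)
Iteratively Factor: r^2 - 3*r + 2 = (r - 2)*(r - 1)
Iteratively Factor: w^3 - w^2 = (w)*(w^2 - w) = w*(w - 1)*(w)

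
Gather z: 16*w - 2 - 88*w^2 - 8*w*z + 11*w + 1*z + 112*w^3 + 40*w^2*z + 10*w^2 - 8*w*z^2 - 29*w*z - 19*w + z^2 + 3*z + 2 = 112*w^3 - 78*w^2 + 8*w + z^2*(1 - 8*w) + z*(40*w^2 - 37*w + 4)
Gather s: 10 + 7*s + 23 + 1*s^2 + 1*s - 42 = s^2 + 8*s - 9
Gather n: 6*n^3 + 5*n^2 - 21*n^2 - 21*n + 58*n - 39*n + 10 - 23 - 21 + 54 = 6*n^3 - 16*n^2 - 2*n + 20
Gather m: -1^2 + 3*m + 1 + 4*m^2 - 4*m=4*m^2 - m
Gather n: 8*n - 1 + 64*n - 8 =72*n - 9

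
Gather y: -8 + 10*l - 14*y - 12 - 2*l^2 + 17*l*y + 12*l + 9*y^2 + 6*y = -2*l^2 + 22*l + 9*y^2 + y*(17*l - 8) - 20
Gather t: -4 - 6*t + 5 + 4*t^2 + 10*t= 4*t^2 + 4*t + 1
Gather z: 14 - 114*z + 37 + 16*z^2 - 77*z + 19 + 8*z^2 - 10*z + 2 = 24*z^2 - 201*z + 72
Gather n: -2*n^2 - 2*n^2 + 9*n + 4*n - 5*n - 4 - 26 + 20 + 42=-4*n^2 + 8*n + 32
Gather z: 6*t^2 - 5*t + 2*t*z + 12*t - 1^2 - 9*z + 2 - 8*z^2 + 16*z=6*t^2 + 7*t - 8*z^2 + z*(2*t + 7) + 1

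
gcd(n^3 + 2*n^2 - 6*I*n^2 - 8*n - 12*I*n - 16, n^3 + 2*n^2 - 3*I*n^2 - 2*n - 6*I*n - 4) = n^2 + n*(2 - 2*I) - 4*I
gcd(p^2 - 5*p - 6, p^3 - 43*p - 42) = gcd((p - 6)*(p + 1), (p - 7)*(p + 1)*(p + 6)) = p + 1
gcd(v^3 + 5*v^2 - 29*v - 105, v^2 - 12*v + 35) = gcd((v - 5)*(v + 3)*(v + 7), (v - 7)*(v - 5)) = v - 5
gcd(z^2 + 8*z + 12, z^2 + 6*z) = z + 6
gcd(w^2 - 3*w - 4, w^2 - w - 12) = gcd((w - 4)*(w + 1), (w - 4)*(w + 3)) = w - 4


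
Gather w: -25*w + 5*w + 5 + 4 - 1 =8 - 20*w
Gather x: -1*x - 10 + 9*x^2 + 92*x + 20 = 9*x^2 + 91*x + 10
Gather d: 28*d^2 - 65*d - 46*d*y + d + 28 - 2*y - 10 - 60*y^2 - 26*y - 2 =28*d^2 + d*(-46*y - 64) - 60*y^2 - 28*y + 16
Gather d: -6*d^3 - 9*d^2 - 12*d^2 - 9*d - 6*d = -6*d^3 - 21*d^2 - 15*d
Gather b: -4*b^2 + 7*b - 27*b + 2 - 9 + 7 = -4*b^2 - 20*b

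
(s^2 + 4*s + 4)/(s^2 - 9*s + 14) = (s^2 + 4*s + 4)/(s^2 - 9*s + 14)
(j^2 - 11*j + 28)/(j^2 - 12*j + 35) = (j - 4)/(j - 5)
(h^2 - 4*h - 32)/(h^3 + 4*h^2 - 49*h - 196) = (h - 8)/(h^2 - 49)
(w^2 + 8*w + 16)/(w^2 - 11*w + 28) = (w^2 + 8*w + 16)/(w^2 - 11*w + 28)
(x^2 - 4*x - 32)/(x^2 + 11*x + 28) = (x - 8)/(x + 7)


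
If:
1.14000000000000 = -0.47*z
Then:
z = -2.43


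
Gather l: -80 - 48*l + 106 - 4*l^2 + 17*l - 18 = -4*l^2 - 31*l + 8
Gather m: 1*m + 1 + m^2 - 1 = m^2 + m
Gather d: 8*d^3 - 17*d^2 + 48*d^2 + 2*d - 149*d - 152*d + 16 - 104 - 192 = 8*d^3 + 31*d^2 - 299*d - 280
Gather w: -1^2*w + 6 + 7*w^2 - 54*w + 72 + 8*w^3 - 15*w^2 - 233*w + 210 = 8*w^3 - 8*w^2 - 288*w + 288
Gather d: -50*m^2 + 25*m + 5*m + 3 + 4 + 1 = -50*m^2 + 30*m + 8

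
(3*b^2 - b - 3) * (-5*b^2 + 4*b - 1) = -15*b^4 + 17*b^3 + 8*b^2 - 11*b + 3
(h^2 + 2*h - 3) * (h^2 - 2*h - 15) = h^4 - 22*h^2 - 24*h + 45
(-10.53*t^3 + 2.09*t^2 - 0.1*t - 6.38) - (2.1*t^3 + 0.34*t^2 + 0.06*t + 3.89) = -12.63*t^3 + 1.75*t^2 - 0.16*t - 10.27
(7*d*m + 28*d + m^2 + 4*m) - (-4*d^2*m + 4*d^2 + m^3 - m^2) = 4*d^2*m - 4*d^2 + 7*d*m + 28*d - m^3 + 2*m^2 + 4*m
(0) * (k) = 0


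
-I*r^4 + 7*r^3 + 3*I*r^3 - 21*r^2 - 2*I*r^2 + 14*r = r*(r - 2)*(r + 7*I)*(-I*r + I)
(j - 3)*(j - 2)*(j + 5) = j^3 - 19*j + 30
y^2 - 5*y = y*(y - 5)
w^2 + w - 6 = (w - 2)*(w + 3)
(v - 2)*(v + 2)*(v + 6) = v^3 + 6*v^2 - 4*v - 24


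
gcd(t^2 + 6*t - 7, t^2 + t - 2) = t - 1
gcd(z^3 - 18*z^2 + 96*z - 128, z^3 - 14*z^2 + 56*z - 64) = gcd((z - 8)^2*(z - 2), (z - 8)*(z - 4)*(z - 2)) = z^2 - 10*z + 16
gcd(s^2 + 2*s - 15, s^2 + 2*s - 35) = 1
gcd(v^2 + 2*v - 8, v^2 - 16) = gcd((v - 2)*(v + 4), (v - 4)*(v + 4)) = v + 4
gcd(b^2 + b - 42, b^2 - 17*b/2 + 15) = b - 6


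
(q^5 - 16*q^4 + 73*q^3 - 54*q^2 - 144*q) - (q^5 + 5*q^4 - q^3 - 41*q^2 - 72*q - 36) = -21*q^4 + 74*q^3 - 13*q^2 - 72*q + 36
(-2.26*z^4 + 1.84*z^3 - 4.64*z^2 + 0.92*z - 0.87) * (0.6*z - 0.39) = -1.356*z^5 + 1.9854*z^4 - 3.5016*z^3 + 2.3616*z^2 - 0.8808*z + 0.3393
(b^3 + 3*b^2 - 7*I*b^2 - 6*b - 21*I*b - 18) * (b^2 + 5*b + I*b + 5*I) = b^5 + 8*b^4 - 6*I*b^4 + 16*b^3 - 48*I*b^3 + 8*b^2 - 96*I*b^2 + 15*b - 48*I*b - 90*I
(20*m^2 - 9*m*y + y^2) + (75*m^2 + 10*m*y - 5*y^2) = 95*m^2 + m*y - 4*y^2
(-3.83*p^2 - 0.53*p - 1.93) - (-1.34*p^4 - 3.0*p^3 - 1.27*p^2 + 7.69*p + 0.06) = 1.34*p^4 + 3.0*p^3 - 2.56*p^2 - 8.22*p - 1.99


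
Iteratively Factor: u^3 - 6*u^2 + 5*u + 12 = (u - 3)*(u^2 - 3*u - 4) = (u - 4)*(u - 3)*(u + 1)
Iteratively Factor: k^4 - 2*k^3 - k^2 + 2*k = (k - 1)*(k^3 - k^2 - 2*k) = (k - 2)*(k - 1)*(k^2 + k) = (k - 2)*(k - 1)*(k + 1)*(k)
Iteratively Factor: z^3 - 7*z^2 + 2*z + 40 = (z + 2)*(z^2 - 9*z + 20) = (z - 5)*(z + 2)*(z - 4)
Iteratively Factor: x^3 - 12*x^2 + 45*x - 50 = (x - 2)*(x^2 - 10*x + 25) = (x - 5)*(x - 2)*(x - 5)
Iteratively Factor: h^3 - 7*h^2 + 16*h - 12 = (h - 3)*(h^2 - 4*h + 4) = (h - 3)*(h - 2)*(h - 2)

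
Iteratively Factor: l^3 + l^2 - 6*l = (l - 2)*(l^2 + 3*l) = l*(l - 2)*(l + 3)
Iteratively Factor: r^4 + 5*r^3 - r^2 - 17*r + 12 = (r + 3)*(r^3 + 2*r^2 - 7*r + 4) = (r - 1)*(r + 3)*(r^2 + 3*r - 4) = (r - 1)*(r + 3)*(r + 4)*(r - 1)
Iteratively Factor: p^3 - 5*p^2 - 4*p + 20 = (p - 5)*(p^2 - 4) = (p - 5)*(p + 2)*(p - 2)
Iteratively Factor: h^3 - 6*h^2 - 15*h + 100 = (h + 4)*(h^2 - 10*h + 25) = (h - 5)*(h + 4)*(h - 5)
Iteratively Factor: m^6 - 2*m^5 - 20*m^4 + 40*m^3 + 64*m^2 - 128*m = (m - 2)*(m^5 - 20*m^3 + 64*m) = (m - 2)*(m + 2)*(m^4 - 2*m^3 - 16*m^2 + 32*m) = (m - 2)^2*(m + 2)*(m^3 - 16*m) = (m - 2)^2*(m + 2)*(m + 4)*(m^2 - 4*m) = m*(m - 2)^2*(m + 2)*(m + 4)*(m - 4)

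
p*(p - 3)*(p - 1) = p^3 - 4*p^2 + 3*p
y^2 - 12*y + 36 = (y - 6)^2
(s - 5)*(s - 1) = s^2 - 6*s + 5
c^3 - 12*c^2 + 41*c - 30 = (c - 6)*(c - 5)*(c - 1)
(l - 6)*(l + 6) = l^2 - 36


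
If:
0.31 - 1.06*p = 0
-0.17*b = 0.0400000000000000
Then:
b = -0.24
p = 0.29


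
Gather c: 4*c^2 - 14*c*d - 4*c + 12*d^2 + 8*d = 4*c^2 + c*(-14*d - 4) + 12*d^2 + 8*d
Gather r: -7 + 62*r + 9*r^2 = 9*r^2 + 62*r - 7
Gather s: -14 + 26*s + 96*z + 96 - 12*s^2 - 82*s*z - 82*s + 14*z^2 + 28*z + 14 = -12*s^2 + s*(-82*z - 56) + 14*z^2 + 124*z + 96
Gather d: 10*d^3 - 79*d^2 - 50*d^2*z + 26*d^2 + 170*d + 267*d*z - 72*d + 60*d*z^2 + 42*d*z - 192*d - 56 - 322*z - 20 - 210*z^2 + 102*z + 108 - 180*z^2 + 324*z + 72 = 10*d^3 + d^2*(-50*z - 53) + d*(60*z^2 + 309*z - 94) - 390*z^2 + 104*z + 104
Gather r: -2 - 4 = -6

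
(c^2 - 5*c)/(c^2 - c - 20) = c/(c + 4)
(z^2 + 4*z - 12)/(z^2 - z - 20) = (-z^2 - 4*z + 12)/(-z^2 + z + 20)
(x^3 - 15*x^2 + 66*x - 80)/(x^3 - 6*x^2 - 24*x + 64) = (x - 5)/(x + 4)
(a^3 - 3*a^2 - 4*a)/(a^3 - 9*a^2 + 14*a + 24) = a/(a - 6)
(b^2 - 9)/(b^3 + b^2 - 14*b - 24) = (b - 3)/(b^2 - 2*b - 8)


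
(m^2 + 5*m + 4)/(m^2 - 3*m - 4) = (m + 4)/(m - 4)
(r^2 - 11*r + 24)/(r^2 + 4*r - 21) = (r - 8)/(r + 7)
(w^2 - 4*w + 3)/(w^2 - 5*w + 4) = (w - 3)/(w - 4)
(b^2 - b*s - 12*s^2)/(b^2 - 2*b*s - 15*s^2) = (-b + 4*s)/(-b + 5*s)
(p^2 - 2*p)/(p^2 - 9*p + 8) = p*(p - 2)/(p^2 - 9*p + 8)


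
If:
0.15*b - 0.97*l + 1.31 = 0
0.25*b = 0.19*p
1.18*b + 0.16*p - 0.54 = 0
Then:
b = 0.39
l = 1.41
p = 0.51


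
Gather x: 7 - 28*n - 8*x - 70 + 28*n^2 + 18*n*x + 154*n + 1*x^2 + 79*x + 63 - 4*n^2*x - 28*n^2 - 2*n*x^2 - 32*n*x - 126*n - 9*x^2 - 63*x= x^2*(-2*n - 8) + x*(-4*n^2 - 14*n + 8)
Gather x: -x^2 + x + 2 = -x^2 + x + 2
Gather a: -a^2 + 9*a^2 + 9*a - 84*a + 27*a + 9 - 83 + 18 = 8*a^2 - 48*a - 56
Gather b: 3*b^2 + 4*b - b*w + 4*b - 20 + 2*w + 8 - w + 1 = 3*b^2 + b*(8 - w) + w - 11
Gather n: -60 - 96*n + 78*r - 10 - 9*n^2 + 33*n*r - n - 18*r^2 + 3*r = -9*n^2 + n*(33*r - 97) - 18*r^2 + 81*r - 70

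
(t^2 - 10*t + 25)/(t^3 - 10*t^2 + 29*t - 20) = (t - 5)/(t^2 - 5*t + 4)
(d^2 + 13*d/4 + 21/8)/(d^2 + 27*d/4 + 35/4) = (d + 3/2)/(d + 5)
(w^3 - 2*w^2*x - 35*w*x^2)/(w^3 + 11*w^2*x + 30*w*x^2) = (w - 7*x)/(w + 6*x)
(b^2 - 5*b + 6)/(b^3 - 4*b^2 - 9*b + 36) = (b - 2)/(b^2 - b - 12)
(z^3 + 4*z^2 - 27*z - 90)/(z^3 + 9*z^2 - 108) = (z^2 - 2*z - 15)/(z^2 + 3*z - 18)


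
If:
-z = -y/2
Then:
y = 2*z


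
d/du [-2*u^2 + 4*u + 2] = 4 - 4*u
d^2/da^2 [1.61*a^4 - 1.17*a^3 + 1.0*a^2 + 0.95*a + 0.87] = 19.32*a^2 - 7.02*a + 2.0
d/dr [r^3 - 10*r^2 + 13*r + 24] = 3*r^2 - 20*r + 13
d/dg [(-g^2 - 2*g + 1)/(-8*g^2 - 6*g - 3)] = 2*(-5*g^2 + 11*g + 6)/(64*g^4 + 96*g^3 + 84*g^2 + 36*g + 9)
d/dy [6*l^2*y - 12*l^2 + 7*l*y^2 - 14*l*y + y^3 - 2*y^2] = 6*l^2 + 14*l*y - 14*l + 3*y^2 - 4*y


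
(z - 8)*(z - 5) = z^2 - 13*z + 40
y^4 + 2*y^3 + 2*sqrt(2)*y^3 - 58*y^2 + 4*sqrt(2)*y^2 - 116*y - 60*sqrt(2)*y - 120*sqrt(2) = (y + 2)*(y - 5*sqrt(2))*(y + sqrt(2))*(y + 6*sqrt(2))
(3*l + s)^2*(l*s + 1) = 9*l^3*s + 6*l^2*s^2 + 9*l^2 + l*s^3 + 6*l*s + s^2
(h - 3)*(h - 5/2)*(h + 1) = h^3 - 9*h^2/2 + 2*h + 15/2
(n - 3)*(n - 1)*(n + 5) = n^3 + n^2 - 17*n + 15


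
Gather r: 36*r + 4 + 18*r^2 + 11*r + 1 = 18*r^2 + 47*r + 5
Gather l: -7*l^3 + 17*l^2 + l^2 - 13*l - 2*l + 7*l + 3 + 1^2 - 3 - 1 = -7*l^3 + 18*l^2 - 8*l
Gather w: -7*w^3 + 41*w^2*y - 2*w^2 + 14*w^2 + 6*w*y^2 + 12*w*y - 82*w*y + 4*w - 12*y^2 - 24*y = -7*w^3 + w^2*(41*y + 12) + w*(6*y^2 - 70*y + 4) - 12*y^2 - 24*y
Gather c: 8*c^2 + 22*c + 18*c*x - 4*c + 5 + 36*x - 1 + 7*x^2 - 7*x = 8*c^2 + c*(18*x + 18) + 7*x^2 + 29*x + 4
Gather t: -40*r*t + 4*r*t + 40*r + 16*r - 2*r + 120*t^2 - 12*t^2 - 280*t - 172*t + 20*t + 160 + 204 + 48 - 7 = 54*r + 108*t^2 + t*(-36*r - 432) + 405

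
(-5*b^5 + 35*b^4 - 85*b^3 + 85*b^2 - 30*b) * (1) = -5*b^5 + 35*b^4 - 85*b^3 + 85*b^2 - 30*b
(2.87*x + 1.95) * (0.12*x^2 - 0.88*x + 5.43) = 0.3444*x^3 - 2.2916*x^2 + 13.8681*x + 10.5885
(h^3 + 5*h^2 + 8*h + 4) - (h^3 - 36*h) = 5*h^2 + 44*h + 4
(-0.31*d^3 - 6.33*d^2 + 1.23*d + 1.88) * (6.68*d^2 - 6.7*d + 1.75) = -2.0708*d^5 - 40.2074*d^4 + 50.0849*d^3 - 6.7601*d^2 - 10.4435*d + 3.29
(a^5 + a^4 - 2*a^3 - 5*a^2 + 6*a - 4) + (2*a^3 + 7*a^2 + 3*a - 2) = a^5 + a^4 + 2*a^2 + 9*a - 6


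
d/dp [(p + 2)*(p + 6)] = 2*p + 8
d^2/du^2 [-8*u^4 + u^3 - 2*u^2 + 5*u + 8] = -96*u^2 + 6*u - 4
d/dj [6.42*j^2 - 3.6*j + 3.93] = 12.84*j - 3.6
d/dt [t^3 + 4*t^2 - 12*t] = 3*t^2 + 8*t - 12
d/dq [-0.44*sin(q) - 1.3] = -0.44*cos(q)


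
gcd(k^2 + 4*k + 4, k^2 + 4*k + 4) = k^2 + 4*k + 4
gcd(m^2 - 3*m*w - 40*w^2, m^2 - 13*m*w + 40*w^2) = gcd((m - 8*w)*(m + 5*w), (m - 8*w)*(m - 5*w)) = -m + 8*w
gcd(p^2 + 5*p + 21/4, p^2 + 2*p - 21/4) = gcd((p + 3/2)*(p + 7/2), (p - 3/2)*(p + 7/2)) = p + 7/2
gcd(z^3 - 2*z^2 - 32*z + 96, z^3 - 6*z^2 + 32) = z^2 - 8*z + 16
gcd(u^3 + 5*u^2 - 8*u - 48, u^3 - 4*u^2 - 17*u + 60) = u^2 + u - 12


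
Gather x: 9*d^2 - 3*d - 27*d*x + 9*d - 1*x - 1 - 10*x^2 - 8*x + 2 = 9*d^2 + 6*d - 10*x^2 + x*(-27*d - 9) + 1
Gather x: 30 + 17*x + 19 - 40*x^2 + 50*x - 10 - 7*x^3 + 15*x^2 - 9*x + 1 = -7*x^3 - 25*x^2 + 58*x + 40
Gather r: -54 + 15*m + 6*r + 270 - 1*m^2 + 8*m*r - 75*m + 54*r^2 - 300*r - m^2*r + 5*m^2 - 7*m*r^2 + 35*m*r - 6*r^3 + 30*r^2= 4*m^2 - 60*m - 6*r^3 + r^2*(84 - 7*m) + r*(-m^2 + 43*m - 294) + 216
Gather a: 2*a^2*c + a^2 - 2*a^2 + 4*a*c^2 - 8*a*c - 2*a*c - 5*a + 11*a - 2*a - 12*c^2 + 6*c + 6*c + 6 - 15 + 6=a^2*(2*c - 1) + a*(4*c^2 - 10*c + 4) - 12*c^2 + 12*c - 3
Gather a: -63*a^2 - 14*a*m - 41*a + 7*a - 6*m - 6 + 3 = -63*a^2 + a*(-14*m - 34) - 6*m - 3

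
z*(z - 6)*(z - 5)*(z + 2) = z^4 - 9*z^3 + 8*z^2 + 60*z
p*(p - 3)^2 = p^3 - 6*p^2 + 9*p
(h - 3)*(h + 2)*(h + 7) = h^3 + 6*h^2 - 13*h - 42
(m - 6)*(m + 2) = m^2 - 4*m - 12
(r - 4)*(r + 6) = r^2 + 2*r - 24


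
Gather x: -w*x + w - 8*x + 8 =w + x*(-w - 8) + 8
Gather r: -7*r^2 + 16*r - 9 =-7*r^2 + 16*r - 9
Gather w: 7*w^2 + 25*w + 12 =7*w^2 + 25*w + 12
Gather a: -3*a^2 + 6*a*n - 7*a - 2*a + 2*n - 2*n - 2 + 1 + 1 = -3*a^2 + a*(6*n - 9)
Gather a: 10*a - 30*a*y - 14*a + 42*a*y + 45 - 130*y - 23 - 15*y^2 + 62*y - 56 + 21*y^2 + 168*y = a*(12*y - 4) + 6*y^2 + 100*y - 34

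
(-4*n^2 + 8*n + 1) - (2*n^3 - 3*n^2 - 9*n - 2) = -2*n^3 - n^2 + 17*n + 3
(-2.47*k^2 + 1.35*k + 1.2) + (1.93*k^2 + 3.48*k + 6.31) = -0.54*k^2 + 4.83*k + 7.51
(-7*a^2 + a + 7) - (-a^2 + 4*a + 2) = -6*a^2 - 3*a + 5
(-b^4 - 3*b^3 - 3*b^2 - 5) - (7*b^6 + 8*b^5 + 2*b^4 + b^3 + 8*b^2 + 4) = -7*b^6 - 8*b^5 - 3*b^4 - 4*b^3 - 11*b^2 - 9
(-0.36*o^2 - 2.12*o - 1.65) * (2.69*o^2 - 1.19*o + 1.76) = -0.9684*o^4 - 5.2744*o^3 - 2.5493*o^2 - 1.7677*o - 2.904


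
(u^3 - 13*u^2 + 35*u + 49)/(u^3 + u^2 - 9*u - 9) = (u^2 - 14*u + 49)/(u^2 - 9)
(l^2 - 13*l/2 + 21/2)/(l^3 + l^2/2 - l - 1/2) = (2*l^2 - 13*l + 21)/(2*l^3 + l^2 - 2*l - 1)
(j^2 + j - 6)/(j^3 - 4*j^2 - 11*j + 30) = 1/(j - 5)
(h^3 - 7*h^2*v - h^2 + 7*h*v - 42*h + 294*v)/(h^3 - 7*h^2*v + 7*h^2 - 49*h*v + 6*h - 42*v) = (h - 7)/(h + 1)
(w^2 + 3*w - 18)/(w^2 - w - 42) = (w - 3)/(w - 7)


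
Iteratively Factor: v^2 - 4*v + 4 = (v - 2)*(v - 2)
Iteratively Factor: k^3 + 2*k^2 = (k + 2)*(k^2) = k*(k + 2)*(k)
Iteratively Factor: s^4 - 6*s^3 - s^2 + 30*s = (s - 3)*(s^3 - 3*s^2 - 10*s) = (s - 3)*(s + 2)*(s^2 - 5*s) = s*(s - 3)*(s + 2)*(s - 5)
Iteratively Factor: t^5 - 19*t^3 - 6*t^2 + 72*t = (t + 3)*(t^4 - 3*t^3 - 10*t^2 + 24*t) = (t + 3)^2*(t^3 - 6*t^2 + 8*t) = (t - 4)*(t + 3)^2*(t^2 - 2*t) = (t - 4)*(t - 2)*(t + 3)^2*(t)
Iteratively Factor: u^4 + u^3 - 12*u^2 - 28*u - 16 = (u + 1)*(u^3 - 12*u - 16) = (u + 1)*(u + 2)*(u^2 - 2*u - 8) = (u + 1)*(u + 2)^2*(u - 4)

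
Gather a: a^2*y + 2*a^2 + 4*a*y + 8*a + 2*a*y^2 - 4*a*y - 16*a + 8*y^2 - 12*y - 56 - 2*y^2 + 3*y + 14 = a^2*(y + 2) + a*(2*y^2 - 8) + 6*y^2 - 9*y - 42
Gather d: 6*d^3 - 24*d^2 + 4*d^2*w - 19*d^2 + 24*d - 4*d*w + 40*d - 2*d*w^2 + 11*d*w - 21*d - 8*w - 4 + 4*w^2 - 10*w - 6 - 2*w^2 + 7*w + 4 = 6*d^3 + d^2*(4*w - 43) + d*(-2*w^2 + 7*w + 43) + 2*w^2 - 11*w - 6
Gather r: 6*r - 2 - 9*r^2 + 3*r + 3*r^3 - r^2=3*r^3 - 10*r^2 + 9*r - 2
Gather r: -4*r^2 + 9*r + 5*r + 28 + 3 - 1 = -4*r^2 + 14*r + 30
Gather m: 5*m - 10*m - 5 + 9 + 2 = 6 - 5*m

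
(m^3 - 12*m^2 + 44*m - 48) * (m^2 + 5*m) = m^5 - 7*m^4 - 16*m^3 + 172*m^2 - 240*m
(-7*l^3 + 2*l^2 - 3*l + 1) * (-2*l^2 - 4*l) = 14*l^5 + 24*l^4 - 2*l^3 + 10*l^2 - 4*l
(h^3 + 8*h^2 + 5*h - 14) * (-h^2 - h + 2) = -h^5 - 9*h^4 - 11*h^3 + 25*h^2 + 24*h - 28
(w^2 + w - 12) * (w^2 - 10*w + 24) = w^4 - 9*w^3 + 2*w^2 + 144*w - 288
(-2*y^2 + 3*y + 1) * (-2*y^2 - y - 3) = 4*y^4 - 4*y^3 + y^2 - 10*y - 3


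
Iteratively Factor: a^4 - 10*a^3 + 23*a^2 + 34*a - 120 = (a - 4)*(a^3 - 6*a^2 - a + 30) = (a - 4)*(a + 2)*(a^2 - 8*a + 15) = (a - 4)*(a - 3)*(a + 2)*(a - 5)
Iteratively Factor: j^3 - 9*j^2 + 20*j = (j - 5)*(j^2 - 4*j) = j*(j - 5)*(j - 4)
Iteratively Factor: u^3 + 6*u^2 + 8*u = (u + 4)*(u^2 + 2*u) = (u + 2)*(u + 4)*(u)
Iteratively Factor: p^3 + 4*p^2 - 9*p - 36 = (p - 3)*(p^2 + 7*p + 12) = (p - 3)*(p + 4)*(p + 3)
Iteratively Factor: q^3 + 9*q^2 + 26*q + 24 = (q + 4)*(q^2 + 5*q + 6) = (q + 3)*(q + 4)*(q + 2)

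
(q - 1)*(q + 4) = q^2 + 3*q - 4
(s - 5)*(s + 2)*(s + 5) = s^3 + 2*s^2 - 25*s - 50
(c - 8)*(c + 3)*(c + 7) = c^3 + 2*c^2 - 59*c - 168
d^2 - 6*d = d*(d - 6)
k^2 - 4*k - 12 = (k - 6)*(k + 2)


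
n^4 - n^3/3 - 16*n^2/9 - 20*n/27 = n*(n - 5/3)*(n + 2/3)^2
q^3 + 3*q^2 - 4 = (q - 1)*(q + 2)^2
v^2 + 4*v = v*(v + 4)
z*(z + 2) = z^2 + 2*z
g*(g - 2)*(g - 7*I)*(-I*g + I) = -I*g^4 - 7*g^3 + 3*I*g^3 + 21*g^2 - 2*I*g^2 - 14*g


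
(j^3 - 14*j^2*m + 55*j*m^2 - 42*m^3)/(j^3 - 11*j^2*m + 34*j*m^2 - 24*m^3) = (j - 7*m)/(j - 4*m)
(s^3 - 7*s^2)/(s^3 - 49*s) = s/(s + 7)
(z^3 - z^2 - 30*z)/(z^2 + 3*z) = (z^2 - z - 30)/(z + 3)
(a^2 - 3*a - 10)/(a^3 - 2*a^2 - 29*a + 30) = (a^2 - 3*a - 10)/(a^3 - 2*a^2 - 29*a + 30)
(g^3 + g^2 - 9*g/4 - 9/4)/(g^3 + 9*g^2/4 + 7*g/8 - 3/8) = 2*(2*g - 3)/(4*g - 1)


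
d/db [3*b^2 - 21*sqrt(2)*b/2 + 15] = 6*b - 21*sqrt(2)/2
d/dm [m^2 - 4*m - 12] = 2*m - 4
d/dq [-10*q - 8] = -10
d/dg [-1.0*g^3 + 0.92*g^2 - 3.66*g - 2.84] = -3.0*g^2 + 1.84*g - 3.66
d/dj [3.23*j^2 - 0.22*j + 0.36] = 6.46*j - 0.22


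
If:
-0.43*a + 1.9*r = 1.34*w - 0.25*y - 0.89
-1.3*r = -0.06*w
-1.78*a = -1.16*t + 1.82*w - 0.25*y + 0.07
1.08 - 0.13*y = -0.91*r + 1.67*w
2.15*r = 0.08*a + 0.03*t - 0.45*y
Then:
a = 0.10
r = 0.03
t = 1.27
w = 0.67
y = -0.04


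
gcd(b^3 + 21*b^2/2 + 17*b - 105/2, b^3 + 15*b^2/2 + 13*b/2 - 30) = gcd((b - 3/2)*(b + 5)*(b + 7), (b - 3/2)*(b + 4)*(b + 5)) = b^2 + 7*b/2 - 15/2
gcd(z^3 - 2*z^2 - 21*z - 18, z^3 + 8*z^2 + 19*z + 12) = z^2 + 4*z + 3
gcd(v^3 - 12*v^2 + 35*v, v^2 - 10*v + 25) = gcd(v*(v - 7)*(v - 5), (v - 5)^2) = v - 5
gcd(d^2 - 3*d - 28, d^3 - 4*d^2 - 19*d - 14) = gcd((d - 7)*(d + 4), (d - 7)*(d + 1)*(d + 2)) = d - 7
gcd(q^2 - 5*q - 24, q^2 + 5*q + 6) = q + 3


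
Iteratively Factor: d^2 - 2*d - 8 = (d - 4)*(d + 2)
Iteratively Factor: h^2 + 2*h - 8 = (h - 2)*(h + 4)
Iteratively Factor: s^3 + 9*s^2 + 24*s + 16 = (s + 4)*(s^2 + 5*s + 4) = (s + 4)^2*(s + 1)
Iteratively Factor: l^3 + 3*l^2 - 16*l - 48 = (l + 4)*(l^2 - l - 12) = (l - 4)*(l + 4)*(l + 3)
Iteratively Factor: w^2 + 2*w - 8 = (w + 4)*(w - 2)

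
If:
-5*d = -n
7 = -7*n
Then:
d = -1/5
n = -1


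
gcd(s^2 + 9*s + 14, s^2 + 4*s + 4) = s + 2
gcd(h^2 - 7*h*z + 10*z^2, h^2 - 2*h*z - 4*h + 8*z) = -h + 2*z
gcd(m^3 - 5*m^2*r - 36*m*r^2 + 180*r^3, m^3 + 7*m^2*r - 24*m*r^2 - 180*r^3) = -m^2 - m*r + 30*r^2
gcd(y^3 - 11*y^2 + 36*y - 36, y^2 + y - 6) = y - 2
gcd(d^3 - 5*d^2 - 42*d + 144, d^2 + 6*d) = d + 6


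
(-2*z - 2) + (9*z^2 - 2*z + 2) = 9*z^2 - 4*z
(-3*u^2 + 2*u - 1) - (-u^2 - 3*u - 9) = -2*u^2 + 5*u + 8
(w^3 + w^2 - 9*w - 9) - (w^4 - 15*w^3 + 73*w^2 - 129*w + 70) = -w^4 + 16*w^3 - 72*w^2 + 120*w - 79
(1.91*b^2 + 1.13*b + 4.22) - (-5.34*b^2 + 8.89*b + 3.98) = 7.25*b^2 - 7.76*b + 0.24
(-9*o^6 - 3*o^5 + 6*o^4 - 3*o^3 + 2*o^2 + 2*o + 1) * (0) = 0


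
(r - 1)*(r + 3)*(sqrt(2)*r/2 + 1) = sqrt(2)*r^3/2 + r^2 + sqrt(2)*r^2 - 3*sqrt(2)*r/2 + 2*r - 3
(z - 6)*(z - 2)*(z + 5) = z^3 - 3*z^2 - 28*z + 60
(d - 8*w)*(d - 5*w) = d^2 - 13*d*w + 40*w^2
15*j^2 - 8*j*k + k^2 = (-5*j + k)*(-3*j + k)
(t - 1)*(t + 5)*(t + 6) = t^3 + 10*t^2 + 19*t - 30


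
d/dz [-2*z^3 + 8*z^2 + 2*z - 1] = -6*z^2 + 16*z + 2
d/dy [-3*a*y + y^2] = -3*a + 2*y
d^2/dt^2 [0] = 0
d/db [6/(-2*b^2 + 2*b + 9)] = 12*(2*b - 1)/(-2*b^2 + 2*b + 9)^2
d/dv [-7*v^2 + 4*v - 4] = 4 - 14*v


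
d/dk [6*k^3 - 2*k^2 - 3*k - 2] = 18*k^2 - 4*k - 3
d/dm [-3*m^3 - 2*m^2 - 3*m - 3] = -9*m^2 - 4*m - 3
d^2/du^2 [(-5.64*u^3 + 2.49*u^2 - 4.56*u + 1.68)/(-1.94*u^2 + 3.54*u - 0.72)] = (125.723928*u^3 - 103.320288*u^2 + 48.551616*u - 16.749504)/(7.301384*u^6 - 39.969432*u^5 + 81.063288*u^4 - 74.029896*u^3 + 30.085344*u^2 - 5.505408*u + 0.373248)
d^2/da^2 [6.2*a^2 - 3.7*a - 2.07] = 12.4000000000000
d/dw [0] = 0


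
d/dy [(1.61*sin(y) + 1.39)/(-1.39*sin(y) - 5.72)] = -7.2771*cos(y)/(1.39*sin(y) + 5.72)^2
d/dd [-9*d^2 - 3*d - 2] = -18*d - 3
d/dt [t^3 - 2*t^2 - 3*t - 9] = 3*t^2 - 4*t - 3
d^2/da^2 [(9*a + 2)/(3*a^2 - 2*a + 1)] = 2*(3*(4 - 27*a)*(3*a^2 - 2*a + 1) + 4*(3*a - 1)^2*(9*a + 2))/(3*a^2 - 2*a + 1)^3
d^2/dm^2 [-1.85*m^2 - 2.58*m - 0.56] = -3.70000000000000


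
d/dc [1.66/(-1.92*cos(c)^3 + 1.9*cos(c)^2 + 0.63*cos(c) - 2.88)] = (-9.5616*cos(c)^2 + 6.308*cos(c) + 1.0458)*sin(c)/(1.92*cos(c)^3 - 1.9*cos(c)^2 - 0.63*cos(c) + 2.88)^2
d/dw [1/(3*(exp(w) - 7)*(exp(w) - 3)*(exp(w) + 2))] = (-(exp(w) - 7)*(exp(w) - 3) - (exp(w) - 7)*(exp(w) + 2) - (exp(w) - 3)*(exp(w) + 2))*exp(w)/(3*(exp(w) - 7)^2*(exp(w) - 3)^2*(exp(w) + 2)^2)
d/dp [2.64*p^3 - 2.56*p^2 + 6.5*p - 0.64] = 7.92*p^2 - 5.12*p + 6.5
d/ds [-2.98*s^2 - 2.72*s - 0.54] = -5.96*s - 2.72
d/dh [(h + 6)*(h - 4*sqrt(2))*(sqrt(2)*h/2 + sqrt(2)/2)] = 3*sqrt(2)*h^2/2 - 8*h + 7*sqrt(2)*h - 28 + 3*sqrt(2)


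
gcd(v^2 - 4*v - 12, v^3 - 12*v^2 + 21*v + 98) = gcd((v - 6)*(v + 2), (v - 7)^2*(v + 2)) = v + 2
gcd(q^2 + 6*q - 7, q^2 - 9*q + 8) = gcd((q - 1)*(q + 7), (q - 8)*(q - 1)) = q - 1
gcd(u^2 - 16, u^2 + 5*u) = 1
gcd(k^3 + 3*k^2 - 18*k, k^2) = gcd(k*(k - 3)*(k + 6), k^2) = k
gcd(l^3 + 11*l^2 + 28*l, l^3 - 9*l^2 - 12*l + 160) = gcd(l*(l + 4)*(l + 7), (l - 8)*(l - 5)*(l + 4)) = l + 4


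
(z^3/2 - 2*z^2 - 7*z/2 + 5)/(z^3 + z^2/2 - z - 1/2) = (z^2 - 3*z - 10)/(2*z^2 + 3*z + 1)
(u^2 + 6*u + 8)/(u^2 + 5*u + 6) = (u + 4)/(u + 3)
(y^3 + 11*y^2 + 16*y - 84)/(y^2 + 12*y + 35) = (y^2 + 4*y - 12)/(y + 5)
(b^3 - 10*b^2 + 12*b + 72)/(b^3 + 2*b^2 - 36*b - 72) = (b - 6)/(b + 6)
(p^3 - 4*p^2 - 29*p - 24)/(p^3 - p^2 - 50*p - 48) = (p + 3)/(p + 6)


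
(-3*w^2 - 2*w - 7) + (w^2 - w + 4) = -2*w^2 - 3*w - 3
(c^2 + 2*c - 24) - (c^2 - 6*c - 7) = 8*c - 17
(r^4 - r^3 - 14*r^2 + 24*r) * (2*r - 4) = 2*r^5 - 6*r^4 - 24*r^3 + 104*r^2 - 96*r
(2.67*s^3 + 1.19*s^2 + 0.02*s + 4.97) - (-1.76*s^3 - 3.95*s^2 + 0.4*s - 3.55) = 4.43*s^3 + 5.14*s^2 - 0.38*s + 8.52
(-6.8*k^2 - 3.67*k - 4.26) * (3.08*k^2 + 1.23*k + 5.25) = -20.944*k^4 - 19.6676*k^3 - 53.3349*k^2 - 24.5073*k - 22.365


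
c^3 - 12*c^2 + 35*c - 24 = (c - 8)*(c - 3)*(c - 1)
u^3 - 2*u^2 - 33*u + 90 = (u - 5)*(u - 3)*(u + 6)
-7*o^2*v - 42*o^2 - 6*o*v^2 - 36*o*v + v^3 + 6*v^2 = (-7*o + v)*(o + v)*(v + 6)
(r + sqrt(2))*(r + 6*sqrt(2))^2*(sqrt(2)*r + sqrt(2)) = sqrt(2)*r^4 + sqrt(2)*r^3 + 26*r^3 + 26*r^2 + 96*sqrt(2)*r^2 + 96*sqrt(2)*r + 144*r + 144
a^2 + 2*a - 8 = (a - 2)*(a + 4)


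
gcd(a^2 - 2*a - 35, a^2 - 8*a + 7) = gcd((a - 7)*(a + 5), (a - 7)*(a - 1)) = a - 7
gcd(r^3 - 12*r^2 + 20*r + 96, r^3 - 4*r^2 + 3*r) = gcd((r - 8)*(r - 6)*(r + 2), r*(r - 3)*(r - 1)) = 1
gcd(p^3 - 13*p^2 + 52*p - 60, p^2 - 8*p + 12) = p^2 - 8*p + 12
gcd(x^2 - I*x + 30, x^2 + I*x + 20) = x + 5*I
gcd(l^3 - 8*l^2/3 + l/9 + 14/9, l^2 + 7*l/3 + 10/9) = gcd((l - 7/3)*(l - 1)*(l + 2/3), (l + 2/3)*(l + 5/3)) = l + 2/3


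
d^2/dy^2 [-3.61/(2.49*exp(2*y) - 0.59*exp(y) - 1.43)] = (3.61*(4.98*exp(y) - 0.59)*(9.96*exp(y) - 1.18)*exp(y) + (35.9556*exp(y) - 2.1299)*(-2.49*exp(2*y) + 0.59*exp(y) + 1.43))*exp(y)/(-2.49*exp(2*y) + 0.59*exp(y) + 1.43)^3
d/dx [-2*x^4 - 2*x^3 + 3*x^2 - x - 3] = -8*x^3 - 6*x^2 + 6*x - 1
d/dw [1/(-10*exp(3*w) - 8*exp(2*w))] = (15*exp(w) + 8)*exp(-2*w)/(2*(5*exp(w) + 4)^2)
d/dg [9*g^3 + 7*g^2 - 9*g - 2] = 27*g^2 + 14*g - 9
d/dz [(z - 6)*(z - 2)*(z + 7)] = 3*z^2 - 2*z - 44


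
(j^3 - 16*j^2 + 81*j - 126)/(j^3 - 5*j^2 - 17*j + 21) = (j^2 - 9*j + 18)/(j^2 + 2*j - 3)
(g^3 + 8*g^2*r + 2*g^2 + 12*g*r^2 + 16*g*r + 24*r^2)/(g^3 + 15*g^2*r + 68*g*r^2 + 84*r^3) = (g + 2)/(g + 7*r)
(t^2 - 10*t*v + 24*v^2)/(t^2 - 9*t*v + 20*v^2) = (t - 6*v)/(t - 5*v)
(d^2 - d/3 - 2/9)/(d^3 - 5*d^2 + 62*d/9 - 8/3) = (3*d + 1)/(3*d^2 - 13*d + 12)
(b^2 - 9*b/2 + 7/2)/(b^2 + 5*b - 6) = (b - 7/2)/(b + 6)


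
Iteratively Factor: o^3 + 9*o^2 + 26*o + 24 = (o + 3)*(o^2 + 6*o + 8) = (o + 2)*(o + 3)*(o + 4)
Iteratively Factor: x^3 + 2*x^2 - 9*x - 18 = (x + 3)*(x^2 - x - 6) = (x + 2)*(x + 3)*(x - 3)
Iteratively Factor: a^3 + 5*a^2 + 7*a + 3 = (a + 3)*(a^2 + 2*a + 1) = (a + 1)*(a + 3)*(a + 1)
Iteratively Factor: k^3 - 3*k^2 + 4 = (k + 1)*(k^2 - 4*k + 4) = (k - 2)*(k + 1)*(k - 2)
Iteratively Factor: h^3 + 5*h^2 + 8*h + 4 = (h + 2)*(h^2 + 3*h + 2) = (h + 1)*(h + 2)*(h + 2)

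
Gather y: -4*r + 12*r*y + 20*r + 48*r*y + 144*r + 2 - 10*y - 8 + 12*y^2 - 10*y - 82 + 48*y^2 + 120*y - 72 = 160*r + 60*y^2 + y*(60*r + 100) - 160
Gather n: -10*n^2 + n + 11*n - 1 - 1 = -10*n^2 + 12*n - 2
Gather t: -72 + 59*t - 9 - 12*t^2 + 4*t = -12*t^2 + 63*t - 81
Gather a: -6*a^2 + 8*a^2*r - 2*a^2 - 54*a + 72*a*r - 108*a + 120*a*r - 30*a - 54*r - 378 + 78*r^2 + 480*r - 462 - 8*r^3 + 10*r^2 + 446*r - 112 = a^2*(8*r - 8) + a*(192*r - 192) - 8*r^3 + 88*r^2 + 872*r - 952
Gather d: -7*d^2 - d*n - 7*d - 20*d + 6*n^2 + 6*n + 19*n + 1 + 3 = -7*d^2 + d*(-n - 27) + 6*n^2 + 25*n + 4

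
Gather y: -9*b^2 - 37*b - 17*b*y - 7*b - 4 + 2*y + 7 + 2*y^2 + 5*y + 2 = -9*b^2 - 44*b + 2*y^2 + y*(7 - 17*b) + 5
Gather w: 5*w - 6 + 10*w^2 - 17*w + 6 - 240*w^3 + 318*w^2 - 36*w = -240*w^3 + 328*w^2 - 48*w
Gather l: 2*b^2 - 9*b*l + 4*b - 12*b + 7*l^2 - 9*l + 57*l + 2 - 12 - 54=2*b^2 - 8*b + 7*l^2 + l*(48 - 9*b) - 64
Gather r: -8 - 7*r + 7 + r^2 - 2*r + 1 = r^2 - 9*r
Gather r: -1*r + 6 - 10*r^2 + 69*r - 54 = -10*r^2 + 68*r - 48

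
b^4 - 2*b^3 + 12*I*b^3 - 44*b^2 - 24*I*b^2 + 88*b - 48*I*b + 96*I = (b - 2)*(b + 2*I)*(b + 4*I)*(b + 6*I)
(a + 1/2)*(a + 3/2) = a^2 + 2*a + 3/4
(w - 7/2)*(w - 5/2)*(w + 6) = w^3 - 109*w/4 + 105/2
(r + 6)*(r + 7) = r^2 + 13*r + 42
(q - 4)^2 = q^2 - 8*q + 16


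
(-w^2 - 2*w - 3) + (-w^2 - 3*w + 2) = -2*w^2 - 5*w - 1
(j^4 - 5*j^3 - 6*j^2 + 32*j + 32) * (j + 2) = j^5 - 3*j^4 - 16*j^3 + 20*j^2 + 96*j + 64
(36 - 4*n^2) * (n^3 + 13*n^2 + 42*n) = -4*n^5 - 52*n^4 - 132*n^3 + 468*n^2 + 1512*n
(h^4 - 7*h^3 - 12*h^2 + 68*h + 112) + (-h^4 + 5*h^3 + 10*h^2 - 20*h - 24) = -2*h^3 - 2*h^2 + 48*h + 88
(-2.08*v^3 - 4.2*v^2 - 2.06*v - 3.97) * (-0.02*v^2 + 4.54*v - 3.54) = 0.0416*v^5 - 9.3592*v^4 - 11.6636*v^3 + 5.595*v^2 - 10.7314*v + 14.0538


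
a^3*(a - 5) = a^4 - 5*a^3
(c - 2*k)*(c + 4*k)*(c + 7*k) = c^3 + 9*c^2*k + 6*c*k^2 - 56*k^3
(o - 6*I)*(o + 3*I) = o^2 - 3*I*o + 18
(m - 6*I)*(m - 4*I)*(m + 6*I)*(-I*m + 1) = -I*m^4 - 3*m^3 - 40*I*m^2 - 108*m - 144*I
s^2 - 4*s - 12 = (s - 6)*(s + 2)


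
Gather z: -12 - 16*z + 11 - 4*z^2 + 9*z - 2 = -4*z^2 - 7*z - 3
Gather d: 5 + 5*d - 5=5*d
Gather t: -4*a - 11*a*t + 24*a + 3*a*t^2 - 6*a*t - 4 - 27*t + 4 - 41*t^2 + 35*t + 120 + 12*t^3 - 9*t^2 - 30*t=20*a + 12*t^3 + t^2*(3*a - 50) + t*(-17*a - 22) + 120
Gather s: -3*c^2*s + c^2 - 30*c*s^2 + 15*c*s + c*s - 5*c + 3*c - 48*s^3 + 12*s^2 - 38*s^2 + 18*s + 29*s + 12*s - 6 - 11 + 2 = c^2 - 2*c - 48*s^3 + s^2*(-30*c - 26) + s*(-3*c^2 + 16*c + 59) - 15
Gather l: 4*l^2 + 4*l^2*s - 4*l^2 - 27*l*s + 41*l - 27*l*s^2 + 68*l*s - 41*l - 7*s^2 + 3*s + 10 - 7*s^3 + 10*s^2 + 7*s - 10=4*l^2*s + l*(-27*s^2 + 41*s) - 7*s^3 + 3*s^2 + 10*s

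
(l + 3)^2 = l^2 + 6*l + 9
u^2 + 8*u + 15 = (u + 3)*(u + 5)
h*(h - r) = h^2 - h*r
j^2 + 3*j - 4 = (j - 1)*(j + 4)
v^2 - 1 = (v - 1)*(v + 1)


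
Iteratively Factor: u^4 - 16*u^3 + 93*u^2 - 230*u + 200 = (u - 4)*(u^3 - 12*u^2 + 45*u - 50) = (u - 4)*(u - 2)*(u^2 - 10*u + 25) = (u - 5)*(u - 4)*(u - 2)*(u - 5)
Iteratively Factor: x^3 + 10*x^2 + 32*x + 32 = (x + 4)*(x^2 + 6*x + 8) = (x + 4)^2*(x + 2)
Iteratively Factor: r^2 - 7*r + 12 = (r - 4)*(r - 3)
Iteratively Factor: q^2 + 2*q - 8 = (q + 4)*(q - 2)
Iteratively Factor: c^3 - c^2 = (c)*(c^2 - c) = c^2*(c - 1)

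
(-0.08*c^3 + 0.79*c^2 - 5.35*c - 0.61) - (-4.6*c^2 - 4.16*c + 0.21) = -0.08*c^3 + 5.39*c^2 - 1.19*c - 0.82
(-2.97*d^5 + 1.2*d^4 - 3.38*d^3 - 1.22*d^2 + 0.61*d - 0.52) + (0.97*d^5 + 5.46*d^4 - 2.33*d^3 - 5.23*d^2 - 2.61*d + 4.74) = -2.0*d^5 + 6.66*d^4 - 5.71*d^3 - 6.45*d^2 - 2.0*d + 4.22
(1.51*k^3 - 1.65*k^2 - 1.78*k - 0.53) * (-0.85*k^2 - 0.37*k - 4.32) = -1.2835*k^5 + 0.8438*k^4 - 4.3997*k^3 + 8.2371*k^2 + 7.8857*k + 2.2896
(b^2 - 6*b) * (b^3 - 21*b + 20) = b^5 - 6*b^4 - 21*b^3 + 146*b^2 - 120*b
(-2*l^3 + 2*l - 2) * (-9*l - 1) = 18*l^4 + 2*l^3 - 18*l^2 + 16*l + 2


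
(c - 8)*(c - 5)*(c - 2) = c^3 - 15*c^2 + 66*c - 80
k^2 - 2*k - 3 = (k - 3)*(k + 1)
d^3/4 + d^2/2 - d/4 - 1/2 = (d/4 + 1/4)*(d - 1)*(d + 2)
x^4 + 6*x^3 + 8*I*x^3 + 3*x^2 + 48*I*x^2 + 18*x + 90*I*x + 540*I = (x + 6)*(x - 3*I)*(x + 5*I)*(x + 6*I)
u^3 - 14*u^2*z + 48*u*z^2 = u*(u - 8*z)*(u - 6*z)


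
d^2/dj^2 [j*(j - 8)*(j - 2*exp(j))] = -2*j^2*exp(j) + 8*j*exp(j) + 6*j + 28*exp(j) - 16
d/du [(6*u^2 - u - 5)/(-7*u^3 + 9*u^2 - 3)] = (-3*u*(7*u - 6)*(-6*u^2 + u + 5) + (1 - 12*u)*(7*u^3 - 9*u^2 + 3))/(7*u^3 - 9*u^2 + 3)^2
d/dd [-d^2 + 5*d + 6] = 5 - 2*d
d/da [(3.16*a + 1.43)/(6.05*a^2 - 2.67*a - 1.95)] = (19.118*a^2 - 8.4372*a - (3.16*a + 1.43)*(12.1*a - 2.67) - 6.162)/(-6.05*a^2 + 2.67*a + 1.95)^2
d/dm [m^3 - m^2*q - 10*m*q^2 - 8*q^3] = 3*m^2 - 2*m*q - 10*q^2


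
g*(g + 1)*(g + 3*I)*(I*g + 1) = I*g^4 - 2*g^3 + I*g^3 - 2*g^2 + 3*I*g^2 + 3*I*g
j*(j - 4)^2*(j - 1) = j^4 - 9*j^3 + 24*j^2 - 16*j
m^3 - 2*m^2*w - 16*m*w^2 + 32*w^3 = (m - 4*w)*(m - 2*w)*(m + 4*w)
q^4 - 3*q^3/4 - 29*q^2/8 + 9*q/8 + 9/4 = (q - 2)*(q - 1)*(q + 3/4)*(q + 3/2)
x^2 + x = x*(x + 1)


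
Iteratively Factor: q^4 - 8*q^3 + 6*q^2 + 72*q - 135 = (q - 5)*(q^3 - 3*q^2 - 9*q + 27) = (q - 5)*(q - 3)*(q^2 - 9) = (q - 5)*(q - 3)*(q + 3)*(q - 3)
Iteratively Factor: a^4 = (a)*(a^3) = a^2*(a^2) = a^3*(a)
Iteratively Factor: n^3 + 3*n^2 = (n)*(n^2 + 3*n) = n*(n + 3)*(n)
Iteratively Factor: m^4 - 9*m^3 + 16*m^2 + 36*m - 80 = (m - 2)*(m^3 - 7*m^2 + 2*m + 40) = (m - 2)*(m + 2)*(m^2 - 9*m + 20) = (m - 4)*(m - 2)*(m + 2)*(m - 5)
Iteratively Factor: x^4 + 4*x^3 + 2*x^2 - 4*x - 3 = (x + 3)*(x^3 + x^2 - x - 1) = (x + 1)*(x + 3)*(x^2 - 1) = (x - 1)*(x + 1)*(x + 3)*(x + 1)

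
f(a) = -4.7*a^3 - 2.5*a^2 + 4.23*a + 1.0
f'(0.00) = 4.23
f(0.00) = 1.00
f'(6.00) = -533.37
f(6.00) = -1078.82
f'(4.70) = -330.74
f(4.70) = -522.31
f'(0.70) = -6.18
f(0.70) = 1.12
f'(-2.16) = -50.75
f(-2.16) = 27.56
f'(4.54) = -309.09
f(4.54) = -471.14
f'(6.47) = -618.36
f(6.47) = -1349.23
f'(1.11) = -18.69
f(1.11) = -3.81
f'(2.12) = -69.74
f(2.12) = -46.05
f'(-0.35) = 4.25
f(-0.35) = -0.59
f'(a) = -14.1*a^2 - 5.0*a + 4.23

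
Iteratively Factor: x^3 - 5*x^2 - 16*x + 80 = (x + 4)*(x^2 - 9*x + 20) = (x - 4)*(x + 4)*(x - 5)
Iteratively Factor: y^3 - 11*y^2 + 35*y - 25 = (y - 5)*(y^2 - 6*y + 5) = (y - 5)^2*(y - 1)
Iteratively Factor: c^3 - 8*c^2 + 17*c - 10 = (c - 5)*(c^2 - 3*c + 2) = (c - 5)*(c - 1)*(c - 2)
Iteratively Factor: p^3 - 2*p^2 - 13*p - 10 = (p + 2)*(p^2 - 4*p - 5) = (p - 5)*(p + 2)*(p + 1)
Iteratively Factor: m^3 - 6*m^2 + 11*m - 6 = (m - 1)*(m^2 - 5*m + 6) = (m - 2)*(m - 1)*(m - 3)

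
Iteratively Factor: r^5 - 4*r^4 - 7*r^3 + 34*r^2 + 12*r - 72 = (r - 3)*(r^4 - r^3 - 10*r^2 + 4*r + 24) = (r - 3)*(r + 2)*(r^3 - 3*r^2 - 4*r + 12) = (r - 3)^2*(r + 2)*(r^2 - 4) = (r - 3)^2*(r + 2)^2*(r - 2)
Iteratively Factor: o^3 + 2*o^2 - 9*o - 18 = (o + 3)*(o^2 - o - 6) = (o - 3)*(o + 3)*(o + 2)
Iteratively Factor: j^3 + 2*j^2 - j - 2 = (j + 1)*(j^2 + j - 2) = (j + 1)*(j + 2)*(j - 1)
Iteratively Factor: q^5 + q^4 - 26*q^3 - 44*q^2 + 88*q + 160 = (q - 5)*(q^4 + 6*q^3 + 4*q^2 - 24*q - 32) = (q - 5)*(q + 2)*(q^3 + 4*q^2 - 4*q - 16) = (q - 5)*(q + 2)*(q + 4)*(q^2 - 4) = (q - 5)*(q + 2)^2*(q + 4)*(q - 2)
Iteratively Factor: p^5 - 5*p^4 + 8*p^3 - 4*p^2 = (p - 1)*(p^4 - 4*p^3 + 4*p^2) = (p - 2)*(p - 1)*(p^3 - 2*p^2) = p*(p - 2)*(p - 1)*(p^2 - 2*p) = p*(p - 2)^2*(p - 1)*(p)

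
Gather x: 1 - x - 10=-x - 9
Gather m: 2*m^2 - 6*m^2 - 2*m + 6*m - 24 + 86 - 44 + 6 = -4*m^2 + 4*m + 24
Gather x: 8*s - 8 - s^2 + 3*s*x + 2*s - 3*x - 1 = -s^2 + 10*s + x*(3*s - 3) - 9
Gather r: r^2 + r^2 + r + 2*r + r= 2*r^2 + 4*r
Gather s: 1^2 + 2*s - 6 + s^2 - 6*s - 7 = s^2 - 4*s - 12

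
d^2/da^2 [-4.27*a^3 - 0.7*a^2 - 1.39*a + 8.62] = -25.62*a - 1.4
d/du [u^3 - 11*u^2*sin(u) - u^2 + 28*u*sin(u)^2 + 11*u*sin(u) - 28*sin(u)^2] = -11*u^2*cos(u) + 3*u^2 - 22*u*sin(u) + 28*u*sin(2*u) + 11*u*cos(u) - 2*u + 28*sin(u)^2 + 11*sin(u) - 28*sin(2*u)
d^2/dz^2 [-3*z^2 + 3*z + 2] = -6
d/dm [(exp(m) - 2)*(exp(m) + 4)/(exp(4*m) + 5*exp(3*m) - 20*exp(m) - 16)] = (-2*exp(m) - 3)*exp(m)/(exp(4*m) + 6*exp(3*m) + 13*exp(2*m) + 12*exp(m) + 4)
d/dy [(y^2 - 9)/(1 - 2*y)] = 2*(-y^2 + y - 9)/(4*y^2 - 4*y + 1)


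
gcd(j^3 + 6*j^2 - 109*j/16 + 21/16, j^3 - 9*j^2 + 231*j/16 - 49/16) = j - 1/4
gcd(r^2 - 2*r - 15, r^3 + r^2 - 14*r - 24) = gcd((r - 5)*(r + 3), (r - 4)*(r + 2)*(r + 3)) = r + 3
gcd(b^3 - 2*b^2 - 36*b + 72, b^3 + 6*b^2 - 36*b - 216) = b^2 - 36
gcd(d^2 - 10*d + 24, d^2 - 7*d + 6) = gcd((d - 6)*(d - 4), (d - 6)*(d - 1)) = d - 6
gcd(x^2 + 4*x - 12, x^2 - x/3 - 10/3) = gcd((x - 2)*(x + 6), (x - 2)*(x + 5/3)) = x - 2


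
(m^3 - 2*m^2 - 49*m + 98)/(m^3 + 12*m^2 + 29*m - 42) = (m^2 - 9*m + 14)/(m^2 + 5*m - 6)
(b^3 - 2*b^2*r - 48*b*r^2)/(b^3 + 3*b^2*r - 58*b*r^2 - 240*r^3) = b/(b + 5*r)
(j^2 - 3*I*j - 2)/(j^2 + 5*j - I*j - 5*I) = (j - 2*I)/(j + 5)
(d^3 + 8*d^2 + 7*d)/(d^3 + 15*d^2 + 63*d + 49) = d/(d + 7)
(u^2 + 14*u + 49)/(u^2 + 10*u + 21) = (u + 7)/(u + 3)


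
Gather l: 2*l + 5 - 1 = 2*l + 4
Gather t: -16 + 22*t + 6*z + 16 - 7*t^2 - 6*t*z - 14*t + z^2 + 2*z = -7*t^2 + t*(8 - 6*z) + z^2 + 8*z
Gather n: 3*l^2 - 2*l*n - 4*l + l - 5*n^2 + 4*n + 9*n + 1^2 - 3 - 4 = 3*l^2 - 3*l - 5*n^2 + n*(13 - 2*l) - 6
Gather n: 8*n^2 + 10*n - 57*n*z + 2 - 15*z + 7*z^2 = 8*n^2 + n*(10 - 57*z) + 7*z^2 - 15*z + 2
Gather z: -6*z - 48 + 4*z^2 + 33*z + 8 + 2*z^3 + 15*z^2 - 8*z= 2*z^3 + 19*z^2 + 19*z - 40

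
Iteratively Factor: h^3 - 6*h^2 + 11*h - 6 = (h - 1)*(h^2 - 5*h + 6) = (h - 3)*(h - 1)*(h - 2)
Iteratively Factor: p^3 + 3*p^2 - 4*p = (p + 4)*(p^2 - p) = (p - 1)*(p + 4)*(p)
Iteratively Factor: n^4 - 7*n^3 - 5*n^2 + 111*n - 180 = (n - 5)*(n^3 - 2*n^2 - 15*n + 36) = (n - 5)*(n - 3)*(n^2 + n - 12) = (n - 5)*(n - 3)*(n + 4)*(n - 3)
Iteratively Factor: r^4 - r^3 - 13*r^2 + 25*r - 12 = (r - 1)*(r^3 - 13*r + 12) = (r - 3)*(r - 1)*(r^2 + 3*r - 4) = (r - 3)*(r - 1)^2*(r + 4)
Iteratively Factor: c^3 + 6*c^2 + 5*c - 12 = (c + 4)*(c^2 + 2*c - 3) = (c - 1)*(c + 4)*(c + 3)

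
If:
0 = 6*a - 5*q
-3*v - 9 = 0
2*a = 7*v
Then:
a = -21/2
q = -63/5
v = -3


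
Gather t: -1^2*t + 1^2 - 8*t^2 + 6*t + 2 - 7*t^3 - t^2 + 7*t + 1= -7*t^3 - 9*t^2 + 12*t + 4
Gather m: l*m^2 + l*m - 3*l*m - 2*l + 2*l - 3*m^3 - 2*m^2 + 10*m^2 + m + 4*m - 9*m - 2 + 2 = -3*m^3 + m^2*(l + 8) + m*(-2*l - 4)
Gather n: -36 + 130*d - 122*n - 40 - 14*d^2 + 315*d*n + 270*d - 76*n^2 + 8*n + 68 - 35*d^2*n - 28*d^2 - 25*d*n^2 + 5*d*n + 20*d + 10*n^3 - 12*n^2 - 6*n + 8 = -42*d^2 + 420*d + 10*n^3 + n^2*(-25*d - 88) + n*(-35*d^2 + 320*d - 120)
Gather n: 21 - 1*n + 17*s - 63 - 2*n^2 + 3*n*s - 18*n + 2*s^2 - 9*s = -2*n^2 + n*(3*s - 19) + 2*s^2 + 8*s - 42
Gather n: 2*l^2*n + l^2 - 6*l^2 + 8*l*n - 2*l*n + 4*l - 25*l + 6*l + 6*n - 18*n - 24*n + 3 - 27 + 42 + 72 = -5*l^2 - 15*l + n*(2*l^2 + 6*l - 36) + 90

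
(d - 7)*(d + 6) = d^2 - d - 42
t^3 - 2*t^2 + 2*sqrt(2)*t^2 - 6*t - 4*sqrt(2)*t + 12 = (t - 2)*(t - sqrt(2))*(t + 3*sqrt(2))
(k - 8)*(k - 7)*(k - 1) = k^3 - 16*k^2 + 71*k - 56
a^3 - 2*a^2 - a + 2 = (a - 2)*(a - 1)*(a + 1)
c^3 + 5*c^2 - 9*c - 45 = (c - 3)*(c + 3)*(c + 5)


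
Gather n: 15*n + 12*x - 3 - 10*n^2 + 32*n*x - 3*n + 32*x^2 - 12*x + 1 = -10*n^2 + n*(32*x + 12) + 32*x^2 - 2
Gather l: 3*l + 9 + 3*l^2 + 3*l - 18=3*l^2 + 6*l - 9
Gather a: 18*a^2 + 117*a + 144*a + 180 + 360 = 18*a^2 + 261*a + 540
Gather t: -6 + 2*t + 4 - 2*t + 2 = 0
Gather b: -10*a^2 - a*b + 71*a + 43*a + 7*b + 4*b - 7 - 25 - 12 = -10*a^2 + 114*a + b*(11 - a) - 44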